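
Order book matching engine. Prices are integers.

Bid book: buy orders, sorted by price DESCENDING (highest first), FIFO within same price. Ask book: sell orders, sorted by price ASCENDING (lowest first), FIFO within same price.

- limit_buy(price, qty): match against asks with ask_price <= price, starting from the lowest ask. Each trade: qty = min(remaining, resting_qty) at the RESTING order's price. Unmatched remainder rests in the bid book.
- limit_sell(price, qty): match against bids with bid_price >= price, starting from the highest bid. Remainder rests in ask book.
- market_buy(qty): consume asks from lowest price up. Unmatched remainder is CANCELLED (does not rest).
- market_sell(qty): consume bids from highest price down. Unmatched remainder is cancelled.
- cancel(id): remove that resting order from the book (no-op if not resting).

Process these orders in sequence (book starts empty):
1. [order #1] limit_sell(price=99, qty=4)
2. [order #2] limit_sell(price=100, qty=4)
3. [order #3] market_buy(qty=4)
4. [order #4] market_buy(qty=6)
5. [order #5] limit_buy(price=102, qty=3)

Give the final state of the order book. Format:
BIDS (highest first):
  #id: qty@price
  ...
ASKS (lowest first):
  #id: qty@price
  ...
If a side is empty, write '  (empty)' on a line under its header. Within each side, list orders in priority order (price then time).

After op 1 [order #1] limit_sell(price=99, qty=4): fills=none; bids=[-] asks=[#1:4@99]
After op 2 [order #2] limit_sell(price=100, qty=4): fills=none; bids=[-] asks=[#1:4@99 #2:4@100]
After op 3 [order #3] market_buy(qty=4): fills=#3x#1:4@99; bids=[-] asks=[#2:4@100]
After op 4 [order #4] market_buy(qty=6): fills=#4x#2:4@100; bids=[-] asks=[-]
After op 5 [order #5] limit_buy(price=102, qty=3): fills=none; bids=[#5:3@102] asks=[-]

Answer: BIDS (highest first):
  #5: 3@102
ASKS (lowest first):
  (empty)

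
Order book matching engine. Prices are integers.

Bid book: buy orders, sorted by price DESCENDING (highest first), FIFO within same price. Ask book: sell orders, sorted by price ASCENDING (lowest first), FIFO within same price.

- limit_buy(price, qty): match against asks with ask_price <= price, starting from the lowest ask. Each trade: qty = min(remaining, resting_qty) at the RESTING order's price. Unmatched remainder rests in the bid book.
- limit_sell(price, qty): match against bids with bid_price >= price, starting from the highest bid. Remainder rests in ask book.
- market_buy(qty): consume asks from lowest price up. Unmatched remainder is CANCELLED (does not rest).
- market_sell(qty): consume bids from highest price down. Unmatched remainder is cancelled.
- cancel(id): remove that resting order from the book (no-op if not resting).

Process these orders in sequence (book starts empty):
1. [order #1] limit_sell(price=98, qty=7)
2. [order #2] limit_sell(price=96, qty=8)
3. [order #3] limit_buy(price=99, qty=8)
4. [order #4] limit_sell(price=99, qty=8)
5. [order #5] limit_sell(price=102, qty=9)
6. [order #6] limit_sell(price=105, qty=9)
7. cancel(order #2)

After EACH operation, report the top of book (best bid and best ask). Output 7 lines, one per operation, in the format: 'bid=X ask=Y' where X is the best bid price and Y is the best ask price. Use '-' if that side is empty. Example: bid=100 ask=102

After op 1 [order #1] limit_sell(price=98, qty=7): fills=none; bids=[-] asks=[#1:7@98]
After op 2 [order #2] limit_sell(price=96, qty=8): fills=none; bids=[-] asks=[#2:8@96 #1:7@98]
After op 3 [order #3] limit_buy(price=99, qty=8): fills=#3x#2:8@96; bids=[-] asks=[#1:7@98]
After op 4 [order #4] limit_sell(price=99, qty=8): fills=none; bids=[-] asks=[#1:7@98 #4:8@99]
After op 5 [order #5] limit_sell(price=102, qty=9): fills=none; bids=[-] asks=[#1:7@98 #4:8@99 #5:9@102]
After op 6 [order #6] limit_sell(price=105, qty=9): fills=none; bids=[-] asks=[#1:7@98 #4:8@99 #5:9@102 #6:9@105]
After op 7 cancel(order #2): fills=none; bids=[-] asks=[#1:7@98 #4:8@99 #5:9@102 #6:9@105]

Answer: bid=- ask=98
bid=- ask=96
bid=- ask=98
bid=- ask=98
bid=- ask=98
bid=- ask=98
bid=- ask=98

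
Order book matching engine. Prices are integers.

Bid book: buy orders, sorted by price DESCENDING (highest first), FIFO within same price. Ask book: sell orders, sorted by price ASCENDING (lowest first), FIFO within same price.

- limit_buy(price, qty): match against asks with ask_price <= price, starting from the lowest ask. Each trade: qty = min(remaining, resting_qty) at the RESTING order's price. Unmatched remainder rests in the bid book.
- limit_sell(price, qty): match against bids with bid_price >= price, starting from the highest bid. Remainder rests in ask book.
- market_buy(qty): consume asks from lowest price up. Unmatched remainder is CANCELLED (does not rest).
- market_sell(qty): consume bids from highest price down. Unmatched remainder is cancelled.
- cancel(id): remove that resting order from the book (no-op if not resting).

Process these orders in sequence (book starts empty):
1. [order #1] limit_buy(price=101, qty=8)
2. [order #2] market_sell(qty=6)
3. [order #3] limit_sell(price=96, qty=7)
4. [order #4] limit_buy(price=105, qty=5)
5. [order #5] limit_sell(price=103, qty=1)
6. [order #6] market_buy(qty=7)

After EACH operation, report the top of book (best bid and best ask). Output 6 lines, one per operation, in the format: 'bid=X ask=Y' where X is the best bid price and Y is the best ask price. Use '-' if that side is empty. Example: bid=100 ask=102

After op 1 [order #1] limit_buy(price=101, qty=8): fills=none; bids=[#1:8@101] asks=[-]
After op 2 [order #2] market_sell(qty=6): fills=#1x#2:6@101; bids=[#1:2@101] asks=[-]
After op 3 [order #3] limit_sell(price=96, qty=7): fills=#1x#3:2@101; bids=[-] asks=[#3:5@96]
After op 4 [order #4] limit_buy(price=105, qty=5): fills=#4x#3:5@96; bids=[-] asks=[-]
After op 5 [order #5] limit_sell(price=103, qty=1): fills=none; bids=[-] asks=[#5:1@103]
After op 6 [order #6] market_buy(qty=7): fills=#6x#5:1@103; bids=[-] asks=[-]

Answer: bid=101 ask=-
bid=101 ask=-
bid=- ask=96
bid=- ask=-
bid=- ask=103
bid=- ask=-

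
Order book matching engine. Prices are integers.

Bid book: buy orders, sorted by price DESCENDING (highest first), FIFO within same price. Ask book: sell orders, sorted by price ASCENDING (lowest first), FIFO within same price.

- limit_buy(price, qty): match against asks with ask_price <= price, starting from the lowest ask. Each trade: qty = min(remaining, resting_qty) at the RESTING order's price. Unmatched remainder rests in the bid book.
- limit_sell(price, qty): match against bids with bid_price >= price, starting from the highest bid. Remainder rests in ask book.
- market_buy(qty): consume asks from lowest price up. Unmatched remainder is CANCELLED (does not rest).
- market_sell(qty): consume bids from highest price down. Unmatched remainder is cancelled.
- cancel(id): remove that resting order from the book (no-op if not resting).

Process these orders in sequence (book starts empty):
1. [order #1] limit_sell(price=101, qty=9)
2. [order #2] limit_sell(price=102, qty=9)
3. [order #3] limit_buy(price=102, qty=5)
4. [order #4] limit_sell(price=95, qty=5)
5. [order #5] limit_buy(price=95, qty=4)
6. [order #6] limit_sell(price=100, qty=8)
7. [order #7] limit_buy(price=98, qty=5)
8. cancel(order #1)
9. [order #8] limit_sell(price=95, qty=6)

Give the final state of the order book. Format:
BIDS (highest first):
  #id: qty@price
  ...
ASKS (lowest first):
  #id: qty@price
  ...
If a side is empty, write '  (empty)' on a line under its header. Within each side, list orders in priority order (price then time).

After op 1 [order #1] limit_sell(price=101, qty=9): fills=none; bids=[-] asks=[#1:9@101]
After op 2 [order #2] limit_sell(price=102, qty=9): fills=none; bids=[-] asks=[#1:9@101 #2:9@102]
After op 3 [order #3] limit_buy(price=102, qty=5): fills=#3x#1:5@101; bids=[-] asks=[#1:4@101 #2:9@102]
After op 4 [order #4] limit_sell(price=95, qty=5): fills=none; bids=[-] asks=[#4:5@95 #1:4@101 #2:9@102]
After op 5 [order #5] limit_buy(price=95, qty=4): fills=#5x#4:4@95; bids=[-] asks=[#4:1@95 #1:4@101 #2:9@102]
After op 6 [order #6] limit_sell(price=100, qty=8): fills=none; bids=[-] asks=[#4:1@95 #6:8@100 #1:4@101 #2:9@102]
After op 7 [order #7] limit_buy(price=98, qty=5): fills=#7x#4:1@95; bids=[#7:4@98] asks=[#6:8@100 #1:4@101 #2:9@102]
After op 8 cancel(order #1): fills=none; bids=[#7:4@98] asks=[#6:8@100 #2:9@102]
After op 9 [order #8] limit_sell(price=95, qty=6): fills=#7x#8:4@98; bids=[-] asks=[#8:2@95 #6:8@100 #2:9@102]

Answer: BIDS (highest first):
  (empty)
ASKS (lowest first):
  #8: 2@95
  #6: 8@100
  #2: 9@102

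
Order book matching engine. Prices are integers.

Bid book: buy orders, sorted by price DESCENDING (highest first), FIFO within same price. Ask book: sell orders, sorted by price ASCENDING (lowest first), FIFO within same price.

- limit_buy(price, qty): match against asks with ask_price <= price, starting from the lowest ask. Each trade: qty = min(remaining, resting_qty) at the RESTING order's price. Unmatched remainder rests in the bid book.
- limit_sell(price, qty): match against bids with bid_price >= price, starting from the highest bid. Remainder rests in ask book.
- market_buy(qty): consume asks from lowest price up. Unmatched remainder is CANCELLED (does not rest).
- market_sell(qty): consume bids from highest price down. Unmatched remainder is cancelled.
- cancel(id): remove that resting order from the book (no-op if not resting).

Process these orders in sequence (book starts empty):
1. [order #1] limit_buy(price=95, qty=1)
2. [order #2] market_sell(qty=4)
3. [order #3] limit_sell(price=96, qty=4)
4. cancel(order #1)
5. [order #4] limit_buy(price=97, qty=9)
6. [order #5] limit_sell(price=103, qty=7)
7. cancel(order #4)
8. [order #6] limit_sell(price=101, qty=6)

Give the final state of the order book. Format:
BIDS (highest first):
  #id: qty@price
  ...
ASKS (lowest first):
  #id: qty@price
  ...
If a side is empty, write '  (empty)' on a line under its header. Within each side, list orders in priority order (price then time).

After op 1 [order #1] limit_buy(price=95, qty=1): fills=none; bids=[#1:1@95] asks=[-]
After op 2 [order #2] market_sell(qty=4): fills=#1x#2:1@95; bids=[-] asks=[-]
After op 3 [order #3] limit_sell(price=96, qty=4): fills=none; bids=[-] asks=[#3:4@96]
After op 4 cancel(order #1): fills=none; bids=[-] asks=[#3:4@96]
After op 5 [order #4] limit_buy(price=97, qty=9): fills=#4x#3:4@96; bids=[#4:5@97] asks=[-]
After op 6 [order #5] limit_sell(price=103, qty=7): fills=none; bids=[#4:5@97] asks=[#5:7@103]
After op 7 cancel(order #4): fills=none; bids=[-] asks=[#5:7@103]
After op 8 [order #6] limit_sell(price=101, qty=6): fills=none; bids=[-] asks=[#6:6@101 #5:7@103]

Answer: BIDS (highest first):
  (empty)
ASKS (lowest first):
  #6: 6@101
  #5: 7@103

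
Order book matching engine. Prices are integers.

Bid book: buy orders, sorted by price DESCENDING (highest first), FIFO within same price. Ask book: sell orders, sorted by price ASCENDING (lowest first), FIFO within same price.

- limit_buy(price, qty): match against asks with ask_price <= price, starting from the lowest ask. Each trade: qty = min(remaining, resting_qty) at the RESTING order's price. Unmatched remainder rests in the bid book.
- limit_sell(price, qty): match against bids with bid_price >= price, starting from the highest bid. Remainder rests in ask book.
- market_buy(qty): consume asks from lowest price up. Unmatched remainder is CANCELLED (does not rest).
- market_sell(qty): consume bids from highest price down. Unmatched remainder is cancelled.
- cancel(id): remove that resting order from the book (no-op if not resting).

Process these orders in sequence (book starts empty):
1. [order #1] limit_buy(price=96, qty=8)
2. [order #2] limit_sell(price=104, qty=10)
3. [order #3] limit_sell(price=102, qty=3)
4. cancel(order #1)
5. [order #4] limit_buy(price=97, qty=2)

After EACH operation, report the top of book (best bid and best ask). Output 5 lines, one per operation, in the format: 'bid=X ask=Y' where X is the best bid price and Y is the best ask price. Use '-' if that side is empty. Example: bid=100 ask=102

Answer: bid=96 ask=-
bid=96 ask=104
bid=96 ask=102
bid=- ask=102
bid=97 ask=102

Derivation:
After op 1 [order #1] limit_buy(price=96, qty=8): fills=none; bids=[#1:8@96] asks=[-]
After op 2 [order #2] limit_sell(price=104, qty=10): fills=none; bids=[#1:8@96] asks=[#2:10@104]
After op 3 [order #3] limit_sell(price=102, qty=3): fills=none; bids=[#1:8@96] asks=[#3:3@102 #2:10@104]
After op 4 cancel(order #1): fills=none; bids=[-] asks=[#3:3@102 #2:10@104]
After op 5 [order #4] limit_buy(price=97, qty=2): fills=none; bids=[#4:2@97] asks=[#3:3@102 #2:10@104]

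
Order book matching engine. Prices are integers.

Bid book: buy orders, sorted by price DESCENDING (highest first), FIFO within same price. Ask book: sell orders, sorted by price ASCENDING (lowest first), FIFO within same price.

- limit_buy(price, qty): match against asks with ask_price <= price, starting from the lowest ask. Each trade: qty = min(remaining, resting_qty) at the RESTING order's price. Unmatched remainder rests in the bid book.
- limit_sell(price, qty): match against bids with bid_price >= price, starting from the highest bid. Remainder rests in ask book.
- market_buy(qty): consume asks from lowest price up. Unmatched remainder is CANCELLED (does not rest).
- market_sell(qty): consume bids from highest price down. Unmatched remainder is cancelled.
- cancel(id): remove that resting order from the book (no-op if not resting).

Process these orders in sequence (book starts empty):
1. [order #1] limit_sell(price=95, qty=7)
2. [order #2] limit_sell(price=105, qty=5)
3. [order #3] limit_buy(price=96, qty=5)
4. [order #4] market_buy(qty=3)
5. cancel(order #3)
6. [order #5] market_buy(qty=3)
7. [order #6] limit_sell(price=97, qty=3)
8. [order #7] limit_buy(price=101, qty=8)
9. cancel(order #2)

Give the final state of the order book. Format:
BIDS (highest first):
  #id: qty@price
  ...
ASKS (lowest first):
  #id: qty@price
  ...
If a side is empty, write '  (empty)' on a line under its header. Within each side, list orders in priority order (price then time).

After op 1 [order #1] limit_sell(price=95, qty=7): fills=none; bids=[-] asks=[#1:7@95]
After op 2 [order #2] limit_sell(price=105, qty=5): fills=none; bids=[-] asks=[#1:7@95 #2:5@105]
After op 3 [order #3] limit_buy(price=96, qty=5): fills=#3x#1:5@95; bids=[-] asks=[#1:2@95 #2:5@105]
After op 4 [order #4] market_buy(qty=3): fills=#4x#1:2@95 #4x#2:1@105; bids=[-] asks=[#2:4@105]
After op 5 cancel(order #3): fills=none; bids=[-] asks=[#2:4@105]
After op 6 [order #5] market_buy(qty=3): fills=#5x#2:3@105; bids=[-] asks=[#2:1@105]
After op 7 [order #6] limit_sell(price=97, qty=3): fills=none; bids=[-] asks=[#6:3@97 #2:1@105]
After op 8 [order #7] limit_buy(price=101, qty=8): fills=#7x#6:3@97; bids=[#7:5@101] asks=[#2:1@105]
After op 9 cancel(order #2): fills=none; bids=[#7:5@101] asks=[-]

Answer: BIDS (highest first):
  #7: 5@101
ASKS (lowest first):
  (empty)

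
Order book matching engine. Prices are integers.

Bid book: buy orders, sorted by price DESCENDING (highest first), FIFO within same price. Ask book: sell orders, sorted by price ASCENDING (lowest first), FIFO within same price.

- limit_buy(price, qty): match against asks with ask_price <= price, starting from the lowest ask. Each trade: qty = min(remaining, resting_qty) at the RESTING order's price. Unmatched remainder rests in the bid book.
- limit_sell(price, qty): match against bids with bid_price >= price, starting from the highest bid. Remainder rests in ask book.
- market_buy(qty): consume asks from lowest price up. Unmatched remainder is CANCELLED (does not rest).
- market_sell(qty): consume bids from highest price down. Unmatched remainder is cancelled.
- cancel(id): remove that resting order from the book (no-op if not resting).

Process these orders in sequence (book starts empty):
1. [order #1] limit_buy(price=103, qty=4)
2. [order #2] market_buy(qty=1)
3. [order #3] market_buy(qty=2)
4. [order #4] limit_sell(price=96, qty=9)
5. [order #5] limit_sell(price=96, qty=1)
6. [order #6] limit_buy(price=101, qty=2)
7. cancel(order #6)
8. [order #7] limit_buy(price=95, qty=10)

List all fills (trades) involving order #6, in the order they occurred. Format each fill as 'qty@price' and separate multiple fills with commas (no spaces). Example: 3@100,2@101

After op 1 [order #1] limit_buy(price=103, qty=4): fills=none; bids=[#1:4@103] asks=[-]
After op 2 [order #2] market_buy(qty=1): fills=none; bids=[#1:4@103] asks=[-]
After op 3 [order #3] market_buy(qty=2): fills=none; bids=[#1:4@103] asks=[-]
After op 4 [order #4] limit_sell(price=96, qty=9): fills=#1x#4:4@103; bids=[-] asks=[#4:5@96]
After op 5 [order #5] limit_sell(price=96, qty=1): fills=none; bids=[-] asks=[#4:5@96 #5:1@96]
After op 6 [order #6] limit_buy(price=101, qty=2): fills=#6x#4:2@96; bids=[-] asks=[#4:3@96 #5:1@96]
After op 7 cancel(order #6): fills=none; bids=[-] asks=[#4:3@96 #5:1@96]
After op 8 [order #7] limit_buy(price=95, qty=10): fills=none; bids=[#7:10@95] asks=[#4:3@96 #5:1@96]

Answer: 2@96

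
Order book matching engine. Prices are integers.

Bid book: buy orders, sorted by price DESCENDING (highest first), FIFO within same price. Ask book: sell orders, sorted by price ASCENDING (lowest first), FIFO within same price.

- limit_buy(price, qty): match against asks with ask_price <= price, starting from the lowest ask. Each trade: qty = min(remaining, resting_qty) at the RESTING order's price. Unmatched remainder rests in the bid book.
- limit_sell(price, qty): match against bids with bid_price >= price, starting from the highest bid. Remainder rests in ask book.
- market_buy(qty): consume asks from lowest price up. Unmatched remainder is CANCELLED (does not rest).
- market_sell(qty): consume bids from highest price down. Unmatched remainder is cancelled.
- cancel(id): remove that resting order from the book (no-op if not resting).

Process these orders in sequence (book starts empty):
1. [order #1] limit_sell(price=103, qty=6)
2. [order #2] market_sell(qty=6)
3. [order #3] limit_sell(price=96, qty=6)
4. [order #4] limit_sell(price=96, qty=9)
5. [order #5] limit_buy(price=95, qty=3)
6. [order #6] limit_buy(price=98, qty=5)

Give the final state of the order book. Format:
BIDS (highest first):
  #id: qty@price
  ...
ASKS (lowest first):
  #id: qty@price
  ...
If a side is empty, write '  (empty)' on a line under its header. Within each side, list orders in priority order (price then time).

After op 1 [order #1] limit_sell(price=103, qty=6): fills=none; bids=[-] asks=[#1:6@103]
After op 2 [order #2] market_sell(qty=6): fills=none; bids=[-] asks=[#1:6@103]
After op 3 [order #3] limit_sell(price=96, qty=6): fills=none; bids=[-] asks=[#3:6@96 #1:6@103]
After op 4 [order #4] limit_sell(price=96, qty=9): fills=none; bids=[-] asks=[#3:6@96 #4:9@96 #1:6@103]
After op 5 [order #5] limit_buy(price=95, qty=3): fills=none; bids=[#5:3@95] asks=[#3:6@96 #4:9@96 #1:6@103]
After op 6 [order #6] limit_buy(price=98, qty=5): fills=#6x#3:5@96; bids=[#5:3@95] asks=[#3:1@96 #4:9@96 #1:6@103]

Answer: BIDS (highest first):
  #5: 3@95
ASKS (lowest first):
  #3: 1@96
  #4: 9@96
  #1: 6@103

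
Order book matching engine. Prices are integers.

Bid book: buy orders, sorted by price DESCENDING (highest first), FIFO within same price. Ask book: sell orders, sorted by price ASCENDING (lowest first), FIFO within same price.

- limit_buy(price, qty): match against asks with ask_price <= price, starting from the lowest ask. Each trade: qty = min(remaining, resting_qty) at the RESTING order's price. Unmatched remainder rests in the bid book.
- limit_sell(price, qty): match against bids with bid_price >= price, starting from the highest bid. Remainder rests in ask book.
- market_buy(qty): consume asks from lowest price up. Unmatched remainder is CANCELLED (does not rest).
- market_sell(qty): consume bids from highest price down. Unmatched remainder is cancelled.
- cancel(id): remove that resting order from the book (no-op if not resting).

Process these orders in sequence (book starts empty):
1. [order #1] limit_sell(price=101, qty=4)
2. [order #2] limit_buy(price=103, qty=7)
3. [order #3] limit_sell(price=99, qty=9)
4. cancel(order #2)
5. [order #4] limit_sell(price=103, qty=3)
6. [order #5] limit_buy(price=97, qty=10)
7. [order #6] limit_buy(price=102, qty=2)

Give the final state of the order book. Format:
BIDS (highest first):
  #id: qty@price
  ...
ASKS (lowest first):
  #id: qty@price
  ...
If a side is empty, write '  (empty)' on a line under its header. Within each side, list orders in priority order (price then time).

Answer: BIDS (highest first):
  #5: 10@97
ASKS (lowest first):
  #3: 4@99
  #4: 3@103

Derivation:
After op 1 [order #1] limit_sell(price=101, qty=4): fills=none; bids=[-] asks=[#1:4@101]
After op 2 [order #2] limit_buy(price=103, qty=7): fills=#2x#1:4@101; bids=[#2:3@103] asks=[-]
After op 3 [order #3] limit_sell(price=99, qty=9): fills=#2x#3:3@103; bids=[-] asks=[#3:6@99]
After op 4 cancel(order #2): fills=none; bids=[-] asks=[#3:6@99]
After op 5 [order #4] limit_sell(price=103, qty=3): fills=none; bids=[-] asks=[#3:6@99 #4:3@103]
After op 6 [order #5] limit_buy(price=97, qty=10): fills=none; bids=[#5:10@97] asks=[#3:6@99 #4:3@103]
After op 7 [order #6] limit_buy(price=102, qty=2): fills=#6x#3:2@99; bids=[#5:10@97] asks=[#3:4@99 #4:3@103]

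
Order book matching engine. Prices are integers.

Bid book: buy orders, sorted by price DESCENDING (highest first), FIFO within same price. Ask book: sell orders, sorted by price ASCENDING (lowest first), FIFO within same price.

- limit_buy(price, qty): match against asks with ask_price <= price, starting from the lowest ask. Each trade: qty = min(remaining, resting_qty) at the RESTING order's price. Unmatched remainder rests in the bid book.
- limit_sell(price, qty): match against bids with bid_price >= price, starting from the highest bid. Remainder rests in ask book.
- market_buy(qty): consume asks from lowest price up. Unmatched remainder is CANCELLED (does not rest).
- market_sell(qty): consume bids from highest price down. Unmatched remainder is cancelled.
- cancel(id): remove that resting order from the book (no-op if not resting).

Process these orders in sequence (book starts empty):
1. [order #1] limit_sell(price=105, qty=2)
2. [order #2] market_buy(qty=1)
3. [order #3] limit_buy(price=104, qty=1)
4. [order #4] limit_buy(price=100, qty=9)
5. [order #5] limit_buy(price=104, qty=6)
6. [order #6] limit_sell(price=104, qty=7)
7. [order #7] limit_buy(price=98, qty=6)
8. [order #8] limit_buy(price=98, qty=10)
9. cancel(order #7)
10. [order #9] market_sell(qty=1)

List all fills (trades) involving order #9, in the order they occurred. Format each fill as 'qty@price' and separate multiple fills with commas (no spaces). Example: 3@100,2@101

After op 1 [order #1] limit_sell(price=105, qty=2): fills=none; bids=[-] asks=[#1:2@105]
After op 2 [order #2] market_buy(qty=1): fills=#2x#1:1@105; bids=[-] asks=[#1:1@105]
After op 3 [order #3] limit_buy(price=104, qty=1): fills=none; bids=[#3:1@104] asks=[#1:1@105]
After op 4 [order #4] limit_buy(price=100, qty=9): fills=none; bids=[#3:1@104 #4:9@100] asks=[#1:1@105]
After op 5 [order #5] limit_buy(price=104, qty=6): fills=none; bids=[#3:1@104 #5:6@104 #4:9@100] asks=[#1:1@105]
After op 6 [order #6] limit_sell(price=104, qty=7): fills=#3x#6:1@104 #5x#6:6@104; bids=[#4:9@100] asks=[#1:1@105]
After op 7 [order #7] limit_buy(price=98, qty=6): fills=none; bids=[#4:9@100 #7:6@98] asks=[#1:1@105]
After op 8 [order #8] limit_buy(price=98, qty=10): fills=none; bids=[#4:9@100 #7:6@98 #8:10@98] asks=[#1:1@105]
After op 9 cancel(order #7): fills=none; bids=[#4:9@100 #8:10@98] asks=[#1:1@105]
After op 10 [order #9] market_sell(qty=1): fills=#4x#9:1@100; bids=[#4:8@100 #8:10@98] asks=[#1:1@105]

Answer: 1@100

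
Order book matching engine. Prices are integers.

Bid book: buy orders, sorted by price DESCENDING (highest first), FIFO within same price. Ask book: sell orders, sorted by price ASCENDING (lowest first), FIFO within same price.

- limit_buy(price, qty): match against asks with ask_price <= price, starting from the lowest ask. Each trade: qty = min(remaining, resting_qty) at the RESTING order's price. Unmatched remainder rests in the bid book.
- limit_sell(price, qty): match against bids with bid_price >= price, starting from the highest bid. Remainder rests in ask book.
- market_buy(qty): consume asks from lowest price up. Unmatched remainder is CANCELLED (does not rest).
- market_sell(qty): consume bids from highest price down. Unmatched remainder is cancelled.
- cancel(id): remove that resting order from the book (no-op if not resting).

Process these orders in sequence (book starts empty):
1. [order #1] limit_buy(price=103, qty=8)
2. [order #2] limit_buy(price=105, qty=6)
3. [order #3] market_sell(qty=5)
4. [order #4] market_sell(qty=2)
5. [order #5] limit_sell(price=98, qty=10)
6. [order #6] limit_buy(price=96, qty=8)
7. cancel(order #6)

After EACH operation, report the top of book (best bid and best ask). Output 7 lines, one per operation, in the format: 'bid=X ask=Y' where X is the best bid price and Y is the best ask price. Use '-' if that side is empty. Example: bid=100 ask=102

Answer: bid=103 ask=-
bid=105 ask=-
bid=105 ask=-
bid=103 ask=-
bid=- ask=98
bid=96 ask=98
bid=- ask=98

Derivation:
After op 1 [order #1] limit_buy(price=103, qty=8): fills=none; bids=[#1:8@103] asks=[-]
After op 2 [order #2] limit_buy(price=105, qty=6): fills=none; bids=[#2:6@105 #1:8@103] asks=[-]
After op 3 [order #3] market_sell(qty=5): fills=#2x#3:5@105; bids=[#2:1@105 #1:8@103] asks=[-]
After op 4 [order #4] market_sell(qty=2): fills=#2x#4:1@105 #1x#4:1@103; bids=[#1:7@103] asks=[-]
After op 5 [order #5] limit_sell(price=98, qty=10): fills=#1x#5:7@103; bids=[-] asks=[#5:3@98]
After op 6 [order #6] limit_buy(price=96, qty=8): fills=none; bids=[#6:8@96] asks=[#5:3@98]
After op 7 cancel(order #6): fills=none; bids=[-] asks=[#5:3@98]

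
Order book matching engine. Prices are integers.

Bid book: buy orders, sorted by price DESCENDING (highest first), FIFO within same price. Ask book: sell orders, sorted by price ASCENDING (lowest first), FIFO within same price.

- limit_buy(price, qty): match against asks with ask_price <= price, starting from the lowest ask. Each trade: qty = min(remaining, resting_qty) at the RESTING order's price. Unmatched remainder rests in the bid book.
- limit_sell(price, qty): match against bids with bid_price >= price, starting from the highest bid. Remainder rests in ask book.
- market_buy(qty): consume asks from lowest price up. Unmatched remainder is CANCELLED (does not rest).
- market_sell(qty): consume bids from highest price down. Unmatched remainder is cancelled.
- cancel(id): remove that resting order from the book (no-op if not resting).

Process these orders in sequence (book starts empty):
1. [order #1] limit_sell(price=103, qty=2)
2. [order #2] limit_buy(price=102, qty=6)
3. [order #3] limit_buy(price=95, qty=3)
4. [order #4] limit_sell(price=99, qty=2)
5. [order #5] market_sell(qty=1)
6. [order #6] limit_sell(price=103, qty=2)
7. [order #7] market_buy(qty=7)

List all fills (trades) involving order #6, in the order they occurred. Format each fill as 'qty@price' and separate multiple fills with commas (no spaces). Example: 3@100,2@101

After op 1 [order #1] limit_sell(price=103, qty=2): fills=none; bids=[-] asks=[#1:2@103]
After op 2 [order #2] limit_buy(price=102, qty=6): fills=none; bids=[#2:6@102] asks=[#1:2@103]
After op 3 [order #3] limit_buy(price=95, qty=3): fills=none; bids=[#2:6@102 #3:3@95] asks=[#1:2@103]
After op 4 [order #4] limit_sell(price=99, qty=2): fills=#2x#4:2@102; bids=[#2:4@102 #3:3@95] asks=[#1:2@103]
After op 5 [order #5] market_sell(qty=1): fills=#2x#5:1@102; bids=[#2:3@102 #3:3@95] asks=[#1:2@103]
After op 6 [order #6] limit_sell(price=103, qty=2): fills=none; bids=[#2:3@102 #3:3@95] asks=[#1:2@103 #6:2@103]
After op 7 [order #7] market_buy(qty=7): fills=#7x#1:2@103 #7x#6:2@103; bids=[#2:3@102 #3:3@95] asks=[-]

Answer: 2@103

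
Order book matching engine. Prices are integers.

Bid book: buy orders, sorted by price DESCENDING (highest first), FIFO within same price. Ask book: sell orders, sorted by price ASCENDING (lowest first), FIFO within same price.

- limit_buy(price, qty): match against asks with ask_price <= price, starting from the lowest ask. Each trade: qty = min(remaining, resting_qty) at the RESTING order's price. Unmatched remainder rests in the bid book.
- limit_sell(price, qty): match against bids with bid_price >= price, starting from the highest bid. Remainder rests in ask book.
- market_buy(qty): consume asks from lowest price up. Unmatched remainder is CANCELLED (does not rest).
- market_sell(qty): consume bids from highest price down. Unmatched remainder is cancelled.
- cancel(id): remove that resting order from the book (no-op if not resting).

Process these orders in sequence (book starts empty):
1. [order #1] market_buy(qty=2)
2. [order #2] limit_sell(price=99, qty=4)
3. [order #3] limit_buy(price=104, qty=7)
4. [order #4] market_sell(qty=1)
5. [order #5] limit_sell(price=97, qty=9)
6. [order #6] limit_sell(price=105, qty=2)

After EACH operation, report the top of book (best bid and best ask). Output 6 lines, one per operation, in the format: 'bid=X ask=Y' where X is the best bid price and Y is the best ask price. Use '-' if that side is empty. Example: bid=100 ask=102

After op 1 [order #1] market_buy(qty=2): fills=none; bids=[-] asks=[-]
After op 2 [order #2] limit_sell(price=99, qty=4): fills=none; bids=[-] asks=[#2:4@99]
After op 3 [order #3] limit_buy(price=104, qty=7): fills=#3x#2:4@99; bids=[#3:3@104] asks=[-]
After op 4 [order #4] market_sell(qty=1): fills=#3x#4:1@104; bids=[#3:2@104] asks=[-]
After op 5 [order #5] limit_sell(price=97, qty=9): fills=#3x#5:2@104; bids=[-] asks=[#5:7@97]
After op 6 [order #6] limit_sell(price=105, qty=2): fills=none; bids=[-] asks=[#5:7@97 #6:2@105]

Answer: bid=- ask=-
bid=- ask=99
bid=104 ask=-
bid=104 ask=-
bid=- ask=97
bid=- ask=97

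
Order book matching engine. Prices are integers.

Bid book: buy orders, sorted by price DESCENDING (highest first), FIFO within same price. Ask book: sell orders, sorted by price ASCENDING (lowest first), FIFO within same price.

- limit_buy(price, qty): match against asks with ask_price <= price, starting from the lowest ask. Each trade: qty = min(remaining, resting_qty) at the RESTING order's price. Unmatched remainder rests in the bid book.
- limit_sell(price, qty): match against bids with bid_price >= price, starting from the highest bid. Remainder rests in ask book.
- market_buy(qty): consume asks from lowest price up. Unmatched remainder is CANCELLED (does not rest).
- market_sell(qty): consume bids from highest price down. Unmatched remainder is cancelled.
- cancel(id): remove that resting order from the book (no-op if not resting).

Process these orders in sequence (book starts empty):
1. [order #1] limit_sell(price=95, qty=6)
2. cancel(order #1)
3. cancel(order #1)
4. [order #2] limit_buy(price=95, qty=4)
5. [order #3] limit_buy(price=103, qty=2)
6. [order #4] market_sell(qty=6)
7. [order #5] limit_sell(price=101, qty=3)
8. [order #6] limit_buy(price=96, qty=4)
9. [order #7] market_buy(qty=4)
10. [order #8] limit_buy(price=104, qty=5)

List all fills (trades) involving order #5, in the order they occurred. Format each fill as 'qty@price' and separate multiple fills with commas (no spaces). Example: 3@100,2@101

Answer: 3@101

Derivation:
After op 1 [order #1] limit_sell(price=95, qty=6): fills=none; bids=[-] asks=[#1:6@95]
After op 2 cancel(order #1): fills=none; bids=[-] asks=[-]
After op 3 cancel(order #1): fills=none; bids=[-] asks=[-]
After op 4 [order #2] limit_buy(price=95, qty=4): fills=none; bids=[#2:4@95] asks=[-]
After op 5 [order #3] limit_buy(price=103, qty=2): fills=none; bids=[#3:2@103 #2:4@95] asks=[-]
After op 6 [order #4] market_sell(qty=6): fills=#3x#4:2@103 #2x#4:4@95; bids=[-] asks=[-]
After op 7 [order #5] limit_sell(price=101, qty=3): fills=none; bids=[-] asks=[#5:3@101]
After op 8 [order #6] limit_buy(price=96, qty=4): fills=none; bids=[#6:4@96] asks=[#5:3@101]
After op 9 [order #7] market_buy(qty=4): fills=#7x#5:3@101; bids=[#6:4@96] asks=[-]
After op 10 [order #8] limit_buy(price=104, qty=5): fills=none; bids=[#8:5@104 #6:4@96] asks=[-]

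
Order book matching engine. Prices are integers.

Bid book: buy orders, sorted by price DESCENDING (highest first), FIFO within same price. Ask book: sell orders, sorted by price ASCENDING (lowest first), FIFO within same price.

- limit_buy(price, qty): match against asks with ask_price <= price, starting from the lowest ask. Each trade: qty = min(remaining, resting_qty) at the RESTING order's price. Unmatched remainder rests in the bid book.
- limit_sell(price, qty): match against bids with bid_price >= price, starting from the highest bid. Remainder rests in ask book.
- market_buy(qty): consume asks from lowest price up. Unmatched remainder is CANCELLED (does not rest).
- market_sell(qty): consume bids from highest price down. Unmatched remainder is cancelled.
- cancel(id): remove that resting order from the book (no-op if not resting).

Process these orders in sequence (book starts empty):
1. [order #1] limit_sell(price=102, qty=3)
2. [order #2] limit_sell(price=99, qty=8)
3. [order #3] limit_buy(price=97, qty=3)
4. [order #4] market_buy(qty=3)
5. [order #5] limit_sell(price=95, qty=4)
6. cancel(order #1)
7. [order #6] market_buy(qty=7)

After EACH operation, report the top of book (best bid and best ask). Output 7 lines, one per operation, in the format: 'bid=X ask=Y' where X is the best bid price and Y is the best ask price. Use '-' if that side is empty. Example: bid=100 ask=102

After op 1 [order #1] limit_sell(price=102, qty=3): fills=none; bids=[-] asks=[#1:3@102]
After op 2 [order #2] limit_sell(price=99, qty=8): fills=none; bids=[-] asks=[#2:8@99 #1:3@102]
After op 3 [order #3] limit_buy(price=97, qty=3): fills=none; bids=[#3:3@97] asks=[#2:8@99 #1:3@102]
After op 4 [order #4] market_buy(qty=3): fills=#4x#2:3@99; bids=[#3:3@97] asks=[#2:5@99 #1:3@102]
After op 5 [order #5] limit_sell(price=95, qty=4): fills=#3x#5:3@97; bids=[-] asks=[#5:1@95 #2:5@99 #1:3@102]
After op 6 cancel(order #1): fills=none; bids=[-] asks=[#5:1@95 #2:5@99]
After op 7 [order #6] market_buy(qty=7): fills=#6x#5:1@95 #6x#2:5@99; bids=[-] asks=[-]

Answer: bid=- ask=102
bid=- ask=99
bid=97 ask=99
bid=97 ask=99
bid=- ask=95
bid=- ask=95
bid=- ask=-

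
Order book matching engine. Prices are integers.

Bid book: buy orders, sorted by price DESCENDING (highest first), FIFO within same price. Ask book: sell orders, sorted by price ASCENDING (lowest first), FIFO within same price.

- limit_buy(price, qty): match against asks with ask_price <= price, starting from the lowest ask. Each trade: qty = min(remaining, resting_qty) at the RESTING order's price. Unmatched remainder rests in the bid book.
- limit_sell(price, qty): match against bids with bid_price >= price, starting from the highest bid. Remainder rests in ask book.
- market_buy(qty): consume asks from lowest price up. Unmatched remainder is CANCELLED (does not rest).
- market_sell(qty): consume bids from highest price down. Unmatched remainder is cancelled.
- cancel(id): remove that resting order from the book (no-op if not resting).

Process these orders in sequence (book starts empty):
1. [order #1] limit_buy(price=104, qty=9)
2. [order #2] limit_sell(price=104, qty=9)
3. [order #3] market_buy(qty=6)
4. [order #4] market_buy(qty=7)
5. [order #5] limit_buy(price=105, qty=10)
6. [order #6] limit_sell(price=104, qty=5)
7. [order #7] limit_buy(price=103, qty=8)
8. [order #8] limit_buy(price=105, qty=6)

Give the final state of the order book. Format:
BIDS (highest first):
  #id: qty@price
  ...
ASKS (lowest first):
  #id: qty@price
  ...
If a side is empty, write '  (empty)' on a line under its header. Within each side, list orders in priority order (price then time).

After op 1 [order #1] limit_buy(price=104, qty=9): fills=none; bids=[#1:9@104] asks=[-]
After op 2 [order #2] limit_sell(price=104, qty=9): fills=#1x#2:9@104; bids=[-] asks=[-]
After op 3 [order #3] market_buy(qty=6): fills=none; bids=[-] asks=[-]
After op 4 [order #4] market_buy(qty=7): fills=none; bids=[-] asks=[-]
After op 5 [order #5] limit_buy(price=105, qty=10): fills=none; bids=[#5:10@105] asks=[-]
After op 6 [order #6] limit_sell(price=104, qty=5): fills=#5x#6:5@105; bids=[#5:5@105] asks=[-]
After op 7 [order #7] limit_buy(price=103, qty=8): fills=none; bids=[#5:5@105 #7:8@103] asks=[-]
After op 8 [order #8] limit_buy(price=105, qty=6): fills=none; bids=[#5:5@105 #8:6@105 #7:8@103] asks=[-]

Answer: BIDS (highest first):
  #5: 5@105
  #8: 6@105
  #7: 8@103
ASKS (lowest first):
  (empty)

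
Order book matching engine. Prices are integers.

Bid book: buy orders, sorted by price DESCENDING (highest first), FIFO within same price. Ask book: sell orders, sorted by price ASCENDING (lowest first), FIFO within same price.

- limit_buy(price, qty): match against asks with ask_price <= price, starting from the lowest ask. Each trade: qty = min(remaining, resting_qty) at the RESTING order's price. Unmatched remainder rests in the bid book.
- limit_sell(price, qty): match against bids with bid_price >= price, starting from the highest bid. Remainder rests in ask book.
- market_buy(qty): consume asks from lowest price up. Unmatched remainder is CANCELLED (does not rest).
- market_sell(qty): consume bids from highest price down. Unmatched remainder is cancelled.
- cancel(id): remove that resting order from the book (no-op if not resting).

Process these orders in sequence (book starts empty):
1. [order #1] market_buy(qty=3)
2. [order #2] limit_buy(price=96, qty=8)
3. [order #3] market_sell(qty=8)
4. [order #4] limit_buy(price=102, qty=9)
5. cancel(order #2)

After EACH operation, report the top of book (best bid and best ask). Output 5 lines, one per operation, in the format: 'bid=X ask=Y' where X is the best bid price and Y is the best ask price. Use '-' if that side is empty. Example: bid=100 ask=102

Answer: bid=- ask=-
bid=96 ask=-
bid=- ask=-
bid=102 ask=-
bid=102 ask=-

Derivation:
After op 1 [order #1] market_buy(qty=3): fills=none; bids=[-] asks=[-]
After op 2 [order #2] limit_buy(price=96, qty=8): fills=none; bids=[#2:8@96] asks=[-]
After op 3 [order #3] market_sell(qty=8): fills=#2x#3:8@96; bids=[-] asks=[-]
After op 4 [order #4] limit_buy(price=102, qty=9): fills=none; bids=[#4:9@102] asks=[-]
After op 5 cancel(order #2): fills=none; bids=[#4:9@102] asks=[-]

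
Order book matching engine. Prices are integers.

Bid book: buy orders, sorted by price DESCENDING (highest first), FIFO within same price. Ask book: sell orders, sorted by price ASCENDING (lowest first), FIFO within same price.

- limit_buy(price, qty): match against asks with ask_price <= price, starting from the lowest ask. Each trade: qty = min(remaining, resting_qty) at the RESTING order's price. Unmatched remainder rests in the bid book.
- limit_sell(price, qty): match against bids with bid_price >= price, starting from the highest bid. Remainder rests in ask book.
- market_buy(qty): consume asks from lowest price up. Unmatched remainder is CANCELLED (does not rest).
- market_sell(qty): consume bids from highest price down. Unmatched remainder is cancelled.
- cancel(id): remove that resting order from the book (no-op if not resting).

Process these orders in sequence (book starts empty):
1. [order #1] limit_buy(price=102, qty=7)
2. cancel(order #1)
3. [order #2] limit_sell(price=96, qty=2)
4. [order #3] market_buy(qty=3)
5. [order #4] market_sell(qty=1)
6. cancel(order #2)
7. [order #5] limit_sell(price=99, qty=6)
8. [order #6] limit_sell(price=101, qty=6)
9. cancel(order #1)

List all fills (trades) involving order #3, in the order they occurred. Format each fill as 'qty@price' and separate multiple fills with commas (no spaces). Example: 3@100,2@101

Answer: 2@96

Derivation:
After op 1 [order #1] limit_buy(price=102, qty=7): fills=none; bids=[#1:7@102] asks=[-]
After op 2 cancel(order #1): fills=none; bids=[-] asks=[-]
After op 3 [order #2] limit_sell(price=96, qty=2): fills=none; bids=[-] asks=[#2:2@96]
After op 4 [order #3] market_buy(qty=3): fills=#3x#2:2@96; bids=[-] asks=[-]
After op 5 [order #4] market_sell(qty=1): fills=none; bids=[-] asks=[-]
After op 6 cancel(order #2): fills=none; bids=[-] asks=[-]
After op 7 [order #5] limit_sell(price=99, qty=6): fills=none; bids=[-] asks=[#5:6@99]
After op 8 [order #6] limit_sell(price=101, qty=6): fills=none; bids=[-] asks=[#5:6@99 #6:6@101]
After op 9 cancel(order #1): fills=none; bids=[-] asks=[#5:6@99 #6:6@101]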